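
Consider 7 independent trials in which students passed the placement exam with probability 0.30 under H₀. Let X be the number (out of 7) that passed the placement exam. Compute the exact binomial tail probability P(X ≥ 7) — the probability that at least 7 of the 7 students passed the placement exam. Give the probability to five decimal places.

P = 0.00022

X ~ Binomial(n=7, p=0.30).
P(X ≥ 7) = C(7,7)·0.30^7·0.70^0.
= 0.000219 = 0.00022.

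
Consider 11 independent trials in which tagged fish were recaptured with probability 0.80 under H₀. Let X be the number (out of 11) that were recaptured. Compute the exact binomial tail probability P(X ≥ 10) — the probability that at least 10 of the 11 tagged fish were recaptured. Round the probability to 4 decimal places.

P = 0.3221

X is binomial with n = 11 and p = 0.80.
P(X ≥ 10) = C(11,10)·0.80^10·0.20^1 + C(11,11)·0.80^11·0.20^0.
= 0.236223 + 0.085899 = 0.3221.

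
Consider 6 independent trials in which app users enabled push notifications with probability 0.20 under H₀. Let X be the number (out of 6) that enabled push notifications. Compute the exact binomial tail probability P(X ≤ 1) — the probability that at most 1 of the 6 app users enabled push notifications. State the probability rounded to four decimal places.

X is binomial with n = 6 and p = 0.20.
P(X ≤ 1) = C(6,0)·0.20^0·0.80^6 + C(6,1)·0.20^1·0.80^5.
= 0.262144 + 0.393216 = 0.6554.

P = 0.6554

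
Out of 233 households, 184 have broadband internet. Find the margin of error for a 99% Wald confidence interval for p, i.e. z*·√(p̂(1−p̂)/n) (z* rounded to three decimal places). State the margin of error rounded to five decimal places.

With x = 184 successes in n = 233, p̂ = 0.78970.
Standard error of p̂: √(0.166074/233) = √0.000712765 = 0.026698.
The 99% critical value is z* = 2.576.
ME = 2.576·0.026698 = 0.06877.

ME = 0.06877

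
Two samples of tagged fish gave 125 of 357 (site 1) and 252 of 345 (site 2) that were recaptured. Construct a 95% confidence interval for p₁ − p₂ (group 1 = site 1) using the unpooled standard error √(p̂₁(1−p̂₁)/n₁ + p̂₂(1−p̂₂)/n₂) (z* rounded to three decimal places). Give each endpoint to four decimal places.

p̂₁ = 0.35014, p̂₂ = 0.73043, so the observed difference is -0.38029.
Unpooled SE = √(p̂₁(1−p̂₁)/n₁ + p̂₂(1−p̂₂)/n₂) = √(0.000637373 + 0.000570724) = 0.034758.
For 95% confidence, z* = 1.960. Margin of error = 0.06813.
So the interval runs from -0.4484 to -0.3122.

(-0.4484, -0.3122)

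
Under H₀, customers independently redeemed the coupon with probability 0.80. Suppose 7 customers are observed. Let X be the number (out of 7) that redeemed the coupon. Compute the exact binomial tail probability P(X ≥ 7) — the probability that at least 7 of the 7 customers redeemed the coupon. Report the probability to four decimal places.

P = 0.2097

X is binomial with n = 7 and p = 0.80.
P(X ≥ 7) = C(7,7)·0.80^7·0.20^0.
= 0.209715 = 0.2097.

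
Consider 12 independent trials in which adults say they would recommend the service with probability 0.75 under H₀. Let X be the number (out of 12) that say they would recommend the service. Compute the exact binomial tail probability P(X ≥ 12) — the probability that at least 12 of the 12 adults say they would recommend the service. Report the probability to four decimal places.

X is binomial with n = 12 and p = 0.75.
P(X ≥ 12) = C(12,12)·0.75^12·0.25^0.
= 0.031676 = 0.0317.

P = 0.0317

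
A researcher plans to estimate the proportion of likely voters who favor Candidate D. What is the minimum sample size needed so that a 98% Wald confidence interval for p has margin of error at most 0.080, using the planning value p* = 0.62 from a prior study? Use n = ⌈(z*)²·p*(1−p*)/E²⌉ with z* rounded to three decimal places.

n = 200

For 98% confidence, z* = 2.326.
p*(1−p*) = 0.2356.
(z*)²·p*(1−p*)/E² = 5.410276·0.2356/0.006400 = 199.166.
⌈199.166⌉ = 200.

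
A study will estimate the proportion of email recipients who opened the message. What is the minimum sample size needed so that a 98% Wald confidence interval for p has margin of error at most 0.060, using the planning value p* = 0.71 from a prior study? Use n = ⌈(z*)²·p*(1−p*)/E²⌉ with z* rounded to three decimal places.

n = 310

For 98% confidence, z* = 2.326.
p*(1−p*) = 0.71·0.29 = 0.2059.
(z*)²·p*(1−p*)/E² = 5.410276·0.2059/0.003600 = 309.438.
Rounding up, n = 310.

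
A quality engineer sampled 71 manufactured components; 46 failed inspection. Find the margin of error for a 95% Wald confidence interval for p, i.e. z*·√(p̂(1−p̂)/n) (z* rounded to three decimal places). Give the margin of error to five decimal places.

With x = 46 successes in n = 71, p̂ = 0.64789.
SE(p̂) = √(0.64789·0.35211/71) = 0.056684.
z* = 1.960 at the 95% level.
So ME = 0.11110.

ME = 0.11110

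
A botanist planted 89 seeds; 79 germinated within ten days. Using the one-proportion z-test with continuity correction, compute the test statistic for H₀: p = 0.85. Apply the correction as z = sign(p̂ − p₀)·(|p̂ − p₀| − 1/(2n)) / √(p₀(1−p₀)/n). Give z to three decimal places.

z = 0.846

The sample proportion is 79/89 = 0.88764. p̂ − p₀ = 0.037640.
1/(2n) = 0.005618.
Corrected numerator: |0.037640| − 0.005618 = 0.032022.
SE₀ = √(0.85·0.15/89) = 0.037849.
z = (+)0.032022/0.037849 = 0.846.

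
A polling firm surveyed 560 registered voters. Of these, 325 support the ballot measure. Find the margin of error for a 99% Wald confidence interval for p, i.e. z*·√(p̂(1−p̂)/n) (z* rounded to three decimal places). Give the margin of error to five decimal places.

Sample proportion p̂ = 325/560 = 0.58036.
Standard error of p̂: √(0.243543/560) = √0.000434898 = 0.020854.
For 99% confidence, z* = 2.576.
So ME = 0.05372.

ME = 0.05372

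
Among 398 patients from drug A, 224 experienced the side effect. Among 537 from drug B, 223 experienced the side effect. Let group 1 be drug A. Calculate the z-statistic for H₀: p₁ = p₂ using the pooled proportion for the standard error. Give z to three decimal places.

z = 4.466

p̂₁ = 224/398 = 0.56281, p̂₂ = 223/537 = 0.41527.
Pooling: p̂ = 447/935 = 0.47807.
Pooled SE = √[0.2495193·0.00437476] ≈ 0.033039.
z = 0.14754/0.033039 = 4.466.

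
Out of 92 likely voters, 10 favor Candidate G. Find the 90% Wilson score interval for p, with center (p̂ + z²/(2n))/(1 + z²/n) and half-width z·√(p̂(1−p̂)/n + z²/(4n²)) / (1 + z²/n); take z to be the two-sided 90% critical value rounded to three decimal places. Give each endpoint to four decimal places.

(0.0661, 0.1737)

p̂ = 10/92 = 0.10870; z = 1.645, so z² = 2.706025.
1 + z²/n = 1.029413.
Adjusted center: (0.10870 + z²/(2n))/1.029413 = 0.11988.
Radicand: p̂(1−p̂)/n + z²/(4n²) = 0.001053053 + 0.000079927 = 0.001132980.
Half-width = z·√(radicand)/denom = 1.645·0.033660/1.029413 = 0.05379.
CI: 0.11988 ± 0.05379 = (0.0661, 0.1737).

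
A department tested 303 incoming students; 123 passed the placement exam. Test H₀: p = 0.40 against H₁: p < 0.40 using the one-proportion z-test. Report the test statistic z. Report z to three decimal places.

z = 0.211

With x = 123 successes in n = 303, p̂ = 0.40594.
SE₀ = √(0.40·0.60/303) = 0.028144.
Test statistic: z = 0.00594/0.028144 = 0.211.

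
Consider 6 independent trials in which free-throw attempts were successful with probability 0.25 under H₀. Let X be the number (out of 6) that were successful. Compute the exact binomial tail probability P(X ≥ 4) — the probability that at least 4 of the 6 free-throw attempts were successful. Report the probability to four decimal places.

P = 0.0376

X is binomial with n = 6 and p = 0.25.
P(X ≥ 4) = C(6,4)·0.25^4·0.75^2 + C(6,5)·0.25^5·0.75^1 + C(6,6)·0.25^6·0.75^0.
= 0.032959 + 0.004395 + 0.000244 = 0.0376.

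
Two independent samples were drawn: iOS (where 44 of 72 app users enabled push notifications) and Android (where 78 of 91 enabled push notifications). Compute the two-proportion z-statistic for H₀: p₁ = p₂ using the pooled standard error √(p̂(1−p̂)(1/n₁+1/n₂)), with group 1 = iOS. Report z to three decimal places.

p̂₁ = 44/72 = 0.61111, p̂₂ = 78/91 = 0.85714.
Pooled p̂ = (44+78)/(72+91) = 122/163 = 0.74847.
Pooled SE = √[0.1882645·0.02487790] ≈ 0.068437.
z = (p̂₁ − p̂₂)/SE = (0.61111 − 0.85714)/0.068437 = -0.24603/0.068437 = -3.595.

z = -3.595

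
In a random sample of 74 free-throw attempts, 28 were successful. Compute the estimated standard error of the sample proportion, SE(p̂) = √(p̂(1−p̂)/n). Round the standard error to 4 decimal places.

SE = 0.0564

Sample proportion p̂ = 28/74 = 0.37838.
p̂(1−p̂) = 0.37838·0.62162 = 0.235209.
SE = √(0.235209/74) = 0.0564.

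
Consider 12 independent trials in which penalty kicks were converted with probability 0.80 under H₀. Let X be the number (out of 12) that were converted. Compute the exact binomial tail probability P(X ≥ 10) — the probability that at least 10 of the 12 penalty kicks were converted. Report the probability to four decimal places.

P = 0.5583

X is binomial with n = 12 and p = 0.80.
P(X ≥ 10) = C(12,10)·0.80^10·0.20^2 + C(12,11)·0.80^11·0.20^1 + C(12,12)·0.80^12·0.20^0.
= 0.283468 + 0.206158 + 0.068719 = 0.5583.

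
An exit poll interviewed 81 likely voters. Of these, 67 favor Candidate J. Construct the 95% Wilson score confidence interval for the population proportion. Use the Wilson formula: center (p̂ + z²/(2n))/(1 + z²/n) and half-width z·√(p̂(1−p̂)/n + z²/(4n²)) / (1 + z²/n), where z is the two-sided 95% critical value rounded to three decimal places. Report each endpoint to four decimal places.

p̂ = 67/81 = 0.82716; z = 1.960, so z² = 3.841600.
Denominator 1 + z²/n = 1 + 3.841600/81 = 1.047427.
Center = (0.82716 + 0.023714)/1.047427 = 0.81235.
Radicand: p̂(1−p̂)/n + z²/(4n²) = 0.001765012 + 0.000146380 = 0.001911392.
Half-width = z·√(radicand)/denom = 1.960·0.043719/1.047427 = 0.08181.
Interval: 0.81235 ± 0.08181 → (0.7305, 0.8942).

(0.7305, 0.8942)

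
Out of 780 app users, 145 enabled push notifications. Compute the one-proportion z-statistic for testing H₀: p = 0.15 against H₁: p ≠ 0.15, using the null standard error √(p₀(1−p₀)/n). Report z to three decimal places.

z = 2.808

p̂ = 145/780 = 0.18590.
Under H₀, SE = √(p₀(1−p₀)/n) = √(0.15·0.85/780) = √0.000163462 = 0.012785.
z = (0.18590 − 0.15)/0.012785 = 0.03590/0.012785 = 2.808.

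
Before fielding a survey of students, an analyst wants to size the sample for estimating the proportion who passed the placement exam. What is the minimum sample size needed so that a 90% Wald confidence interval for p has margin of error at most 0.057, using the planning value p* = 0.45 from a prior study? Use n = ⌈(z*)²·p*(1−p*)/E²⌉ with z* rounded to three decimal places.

n = 207

z* = 1.645 at the 90% level.
p*(1−p*) = 0.2475.
Required n before rounding: 2.706025 × 0.2475 / 0.057² = 206.138.
⌈206.138⌉ = 207.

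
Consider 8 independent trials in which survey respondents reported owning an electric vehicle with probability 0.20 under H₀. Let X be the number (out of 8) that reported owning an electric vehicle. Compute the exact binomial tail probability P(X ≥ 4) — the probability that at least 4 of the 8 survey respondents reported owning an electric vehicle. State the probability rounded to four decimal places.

X ~ Binomial(n=8, p=0.20).
P(X ≥ 4) = Σ_{j=4}^{8} C(8,j)·0.20^j·0.80^{8−j}.
= 0.045875 + 0.009175 + 0.001147 + 0.000082 + 0.000003 = 0.0563.

P = 0.0563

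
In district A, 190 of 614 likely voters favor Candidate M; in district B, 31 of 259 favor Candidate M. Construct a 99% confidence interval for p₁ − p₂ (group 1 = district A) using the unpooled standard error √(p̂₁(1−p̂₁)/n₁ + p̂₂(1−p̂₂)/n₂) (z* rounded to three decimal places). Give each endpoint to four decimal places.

p̂₁ = 0.30945, p̂₂ = 0.11969, so the observed difference is 0.18976.
SE = √(0.000348028 + 0.000406815) = √0.000754843 = 0.027474.
The 99% critical value is z* = 2.576. Margin of error = 0.07077.
CI: 0.18976 ± 0.07077 = (0.1190, 0.2605).

(0.1190, 0.2605)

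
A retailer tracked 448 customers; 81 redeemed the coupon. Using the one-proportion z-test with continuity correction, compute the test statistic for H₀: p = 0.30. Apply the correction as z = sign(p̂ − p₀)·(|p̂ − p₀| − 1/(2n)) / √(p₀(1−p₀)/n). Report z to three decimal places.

The sample proportion is 81/448 = 0.18080. p̂ − p₀ = -0.119196.
Continuity correction 1/(2n) = 1/896 = 0.001116.
Corrected numerator: |-0.119196| − 0.001116 = 0.118080.
Under H₀, SE = √(p₀(1−p₀)/n) = √(0.30·0.70/448) = √0.000468750 = 0.021651.
z = (−)0.118080/0.021651 = -5.454.

z = -5.454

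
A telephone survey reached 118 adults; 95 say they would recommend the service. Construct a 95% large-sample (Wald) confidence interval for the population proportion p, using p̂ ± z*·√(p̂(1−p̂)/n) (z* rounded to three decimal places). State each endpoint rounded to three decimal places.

(0.734, 0.877)

Sample proportion p̂ = 95/118 = 0.80508.
SE = √(p̂(1−p̂)/n) = √(0.156923/118) = 0.036467.
For 95% confidence, z* = 1.960.
Margin = 1.960·0.036467 = 0.07148.
Interval: 0.80508 ± 0.07148 → (0.734, 0.877).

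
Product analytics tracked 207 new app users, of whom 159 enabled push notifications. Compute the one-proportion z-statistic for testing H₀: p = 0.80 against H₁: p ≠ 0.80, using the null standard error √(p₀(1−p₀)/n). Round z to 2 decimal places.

The sample proportion is 159/207 = 0.76812.
SE₀ = √(0.80·0.20/207) = 0.027802.
z = (p̂ − p₀)/SE = (0.76812 − 0.80)/0.027802 = -1.15.

z = -1.15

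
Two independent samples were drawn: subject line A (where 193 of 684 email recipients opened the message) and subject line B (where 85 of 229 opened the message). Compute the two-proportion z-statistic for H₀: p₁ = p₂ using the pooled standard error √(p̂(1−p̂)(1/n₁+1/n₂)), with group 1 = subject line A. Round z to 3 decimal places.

p̂₁ = 193/684 = 0.28216, p̂₂ = 85/229 = 0.37118.
Pooling: p̂ = 278/913 = 0.30449.
SE = √[p̂(1−p̂)(1/n₁+1/n₂)] = √[0.30449·0.69551·(1/684+1/229)] ≈ 0.035134.
z = (p̂₁ − p̂₂)/SE = (0.28216 − 0.37118)/0.035134 = -0.08902/0.035134 = -2.534.

z = -2.534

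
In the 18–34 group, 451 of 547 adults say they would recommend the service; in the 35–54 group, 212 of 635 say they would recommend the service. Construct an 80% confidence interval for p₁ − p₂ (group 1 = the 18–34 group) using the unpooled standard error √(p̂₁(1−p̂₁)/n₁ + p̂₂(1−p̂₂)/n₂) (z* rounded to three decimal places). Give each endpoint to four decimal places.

(0.4589, 0.5224)

p̂₁ = 451/547 = 0.82450, p̂₂ = 212/635 = 0.33386; p̂₁ − p̂₂ = 0.49064.
Unpooled SE = √(p̂₁(1−p̂₁)/n₁ + p̂₂(1−p̂₂)/n₂) = √(0.000264537 + 0.000350231) = 0.024795.
For 80% confidence, z* = 1.282. Margin = 1.282·0.024795 = 0.03179.
CI: 0.49064 ± 0.03179 = (0.4589, 0.5224).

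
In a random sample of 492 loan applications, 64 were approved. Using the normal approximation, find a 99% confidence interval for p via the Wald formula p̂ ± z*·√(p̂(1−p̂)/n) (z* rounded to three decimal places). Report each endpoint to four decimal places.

Sample proportion p̂ = 64/492 = 0.13008.
SE(p̂) = √(0.13008·0.86992/492) = 0.015166.
For 99% confidence, z* = 2.576.
Margin = 2.576·0.015166 = 0.03907.
CI: 0.13008 ± 0.03907 = (0.0910, 0.1691).

(0.0910, 0.1691)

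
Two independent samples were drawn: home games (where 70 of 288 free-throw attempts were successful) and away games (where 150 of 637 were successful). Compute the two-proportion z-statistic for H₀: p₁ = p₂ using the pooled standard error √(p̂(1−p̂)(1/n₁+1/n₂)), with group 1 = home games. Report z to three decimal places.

Sample proportions: p̂₁ = 70/288 = 0.24306 and p̂₂ = 150/637 = 0.23548.
Pooled p̂ = (70+150)/(288+637) = 220/925 = 0.23784.
Pooled SE = √[0.1812710·0.00504208] ≈ 0.030232.
z = (p̂₁ − p̂₂)/SE = (0.24306 − 0.23548)/0.030232 = 0.00758/0.030232 = 0.251.

z = 0.251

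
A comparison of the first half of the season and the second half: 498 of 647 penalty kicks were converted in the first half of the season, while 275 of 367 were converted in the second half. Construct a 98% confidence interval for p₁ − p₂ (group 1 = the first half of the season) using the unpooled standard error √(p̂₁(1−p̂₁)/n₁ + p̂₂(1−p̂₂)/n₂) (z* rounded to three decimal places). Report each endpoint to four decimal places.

p̂₁ = 498/647 = 0.76971, p̂₂ = 275/367 = 0.74932; p̂₁ − p̂₂ = 0.02039.
SE = √(0.000273970 + 0.000511826) = √0.000785796 = 0.028032.
For 98% confidence, z* = 2.326. Margin of error = 0.06520.
So the interval runs from -0.0448 to 0.0856.

(-0.0448, 0.0856)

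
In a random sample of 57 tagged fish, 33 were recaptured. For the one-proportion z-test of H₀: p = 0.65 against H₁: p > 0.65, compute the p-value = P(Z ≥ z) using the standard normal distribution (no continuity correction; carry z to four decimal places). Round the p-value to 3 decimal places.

p-value = 0.870

Sample proportion p̂ = 33/57 = 0.57895.
Null standard error: √(0.65·0.35/57) = √0.003991228 = 0.063176.
Test statistic (full precision, shown to 4 dp): z = (33/57 − 0.65)/SE₀ ≈ -1.1247.
p-value = P(Z ≥ z) with z = -1.1247 → 0.870.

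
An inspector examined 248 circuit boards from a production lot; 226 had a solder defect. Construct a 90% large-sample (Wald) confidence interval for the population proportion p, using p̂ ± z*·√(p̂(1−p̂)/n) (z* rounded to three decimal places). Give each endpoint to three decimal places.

With x = 226 successes in n = 248, p̂ = 0.91129.
SE(p̂) = √(0.91129·0.08871/248) = 0.018055.
z* = 1.645 at the 90% level.
Margin = 1.645·0.018055 = 0.02970.
CI: 0.91129 ± 0.02970 = (0.882, 0.941).

(0.882, 0.941)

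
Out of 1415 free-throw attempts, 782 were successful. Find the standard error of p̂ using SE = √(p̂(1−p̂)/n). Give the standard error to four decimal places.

SE = 0.0132

Sample proportion p̂ = 782/1415 = 0.55265.
p̂(1−p̂) = 0.55265·0.44735 = 0.247228.
SE = √(0.247228/1415) = 0.0132.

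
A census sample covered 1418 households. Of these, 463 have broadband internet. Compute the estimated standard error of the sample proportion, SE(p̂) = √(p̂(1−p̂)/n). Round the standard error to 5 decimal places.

The sample proportion is 463/1418 = 0.32652.
p̂(1−p̂) = 0.32652·0.67348 = 0.219905.
SE = √(0.219905/1418) = √0.000155081 = 0.01245.

SE = 0.01245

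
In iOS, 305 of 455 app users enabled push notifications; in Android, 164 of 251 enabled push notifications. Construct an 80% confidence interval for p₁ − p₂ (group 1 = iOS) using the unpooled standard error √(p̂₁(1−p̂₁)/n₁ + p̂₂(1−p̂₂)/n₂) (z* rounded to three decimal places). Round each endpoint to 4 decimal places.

p̂₁ = 0.67033, p̂₂ = 0.65339, so the observed difference is 0.01694.
SE = √(0.000485687 + 0.000902281) = √0.001387968 = 0.037255.
z* = 1.282 at the 80% level. Margin of error = 0.04776.
So the interval runs from -0.0308 to 0.0647.

(-0.0308, 0.0647)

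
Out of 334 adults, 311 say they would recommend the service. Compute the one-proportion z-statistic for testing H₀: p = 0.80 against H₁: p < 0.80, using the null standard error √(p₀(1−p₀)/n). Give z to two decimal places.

With x = 311 successes in n = 334, p̂ = 0.93114.
Null standard error: √(0.80·0.20/334) = √0.000479042 = 0.021887.
Test statistic: z = 0.13114/0.021887 = 5.99.

z = 5.99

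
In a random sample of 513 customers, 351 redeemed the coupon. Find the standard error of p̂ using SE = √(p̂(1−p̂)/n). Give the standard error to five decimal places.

SE = 0.02052

Sample proportion p̂ = 351/513 = 0.68421.
p̂(1−p̂) = 0.216067.
Dividing by n and taking the root: √0.000421183 = 0.02052.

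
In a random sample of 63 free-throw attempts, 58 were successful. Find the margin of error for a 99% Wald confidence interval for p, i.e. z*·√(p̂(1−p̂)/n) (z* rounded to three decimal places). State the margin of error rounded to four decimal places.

With x = 58 successes in n = 63, p̂ = 0.92063.
SE(p̂) = √(0.92063·0.07937/63) = 0.034056.
For 99% confidence, z* = 2.576.
So ME = 0.0877.

ME = 0.0877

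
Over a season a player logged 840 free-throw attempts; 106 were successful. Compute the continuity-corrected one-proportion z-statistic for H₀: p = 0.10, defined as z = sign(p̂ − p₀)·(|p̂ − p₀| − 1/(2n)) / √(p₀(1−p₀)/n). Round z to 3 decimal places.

The sample proportion is 106/840 = 0.12619. p̂ − p₀ = 0.026190.
Continuity correction 1/(2n) = 1/1680 = 0.000595.
Corrected numerator: |0.026190| − 0.000595 = 0.025595.
Null standard error: √(0.10·0.90/840) = √0.000107143 = 0.010351.
z = (+)0.025595/0.010351 = 2.473.

z = 2.473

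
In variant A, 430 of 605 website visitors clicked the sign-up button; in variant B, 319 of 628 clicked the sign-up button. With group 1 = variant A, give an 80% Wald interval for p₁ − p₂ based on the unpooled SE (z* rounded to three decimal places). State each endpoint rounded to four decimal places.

p̂₁ = 0.71074, p̂₂ = 0.50796, so the observed difference is 0.20278.
SE = √(0.000339813 + 0.000397988) = √0.000737801 = 0.027163.
For 80% confidence, z* = 1.282. Margin of error = 0.03482.
Interval: 0.20278 ± 0.03482 → (0.1680, 0.2376).

(0.1680, 0.2376)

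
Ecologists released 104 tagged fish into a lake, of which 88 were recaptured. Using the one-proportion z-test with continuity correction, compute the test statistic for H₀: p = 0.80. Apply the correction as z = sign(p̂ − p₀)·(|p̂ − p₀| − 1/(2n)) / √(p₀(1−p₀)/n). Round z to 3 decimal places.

Sample proportion p̂ = 88/104 = 0.84615. p̂ − p₀ = 0.046154.
1/(2n) = 0.004808.
Corrected numerator: |0.046154| − 0.004808 = 0.041346.
Under H₀, SE = √(p₀(1−p₀)/n) = √(0.80·0.20/104) = √0.001538462 = 0.039223.
z = (+)0.041346/0.039223 = 1.054.

z = 1.054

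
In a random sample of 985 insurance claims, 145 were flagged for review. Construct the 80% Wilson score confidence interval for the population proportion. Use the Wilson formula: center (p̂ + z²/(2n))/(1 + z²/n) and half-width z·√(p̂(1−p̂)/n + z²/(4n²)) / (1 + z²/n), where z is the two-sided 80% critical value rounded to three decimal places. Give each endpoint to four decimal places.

(0.1333, 0.1623)

Here p̂ = 145/985 = 0.14721 and z = 1.282 (z² = 1.643524).
1 + z²/n = 1.001669.
Adjusted center: (0.14721 + z²/(2n))/1.001669 = 0.14780.
Radicand: p̂(1−p̂)/n + z²/(4n²) = 0.000127450 + 0.000000423 = 0.000127873.
Half-width = z·√(radicand)/denom = 1.282·0.011308/1.001669 = 0.01447.
Interval: 0.14780 ± 0.01447 → (0.1333, 0.1623).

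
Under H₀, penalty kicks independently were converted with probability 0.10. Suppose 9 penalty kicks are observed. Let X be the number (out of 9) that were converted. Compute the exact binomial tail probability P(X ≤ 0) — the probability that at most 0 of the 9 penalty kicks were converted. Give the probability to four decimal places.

P = 0.3874

X ~ Binomial(n=9, p=0.10).
P(X ≤ 0) = C(9,0)·0.10^0·0.90^9.
= 0.387420 = 0.3874.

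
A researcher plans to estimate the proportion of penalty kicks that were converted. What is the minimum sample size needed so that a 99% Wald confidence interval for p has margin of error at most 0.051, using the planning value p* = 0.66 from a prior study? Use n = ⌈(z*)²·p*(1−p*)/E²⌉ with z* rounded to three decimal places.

z* = 2.576 at the 99% level.
p*(1−p*) = 0.2244.
(z*)²·p*(1−p*)/E² = 6.635776·0.2244/0.002601 = 572.498.
⌈572.498⌉ = 573.

n = 573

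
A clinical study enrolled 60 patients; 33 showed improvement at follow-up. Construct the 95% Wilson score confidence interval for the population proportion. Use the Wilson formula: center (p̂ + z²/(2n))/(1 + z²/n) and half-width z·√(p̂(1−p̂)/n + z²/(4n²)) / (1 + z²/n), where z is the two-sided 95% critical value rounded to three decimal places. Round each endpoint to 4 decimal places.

Here p̂ = 33/60 = 0.55000 and z = 1.960 (z² = 3.841600).
Denominator 1 + z²/n = 1 + 3.841600/60 = 1.064027.
Center = (0.55000 + 0.032013)/1.064027 = 0.54699.
Radicand: p̂(1−p̂)/n + z²/(4n²) = 0.004125000 + 0.000266778 = 0.004391778.
Half-width = z·√(radicand)/denom = 1.960·0.066270/1.064027 = 0.12207.
Interval: 0.54699 ± 0.12207 → (0.4249, 0.6691).

(0.4249, 0.6691)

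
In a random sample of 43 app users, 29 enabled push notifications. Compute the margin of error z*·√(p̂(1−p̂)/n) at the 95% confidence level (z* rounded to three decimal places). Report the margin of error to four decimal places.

With x = 29 successes in n = 43, p̂ = 0.67442.
SE(p̂) = √(0.67442·0.32558/43) = 0.071460.
For 95% confidence, z* = 1.960.
ME = 1.960·0.071460 = 0.1401.

ME = 0.1401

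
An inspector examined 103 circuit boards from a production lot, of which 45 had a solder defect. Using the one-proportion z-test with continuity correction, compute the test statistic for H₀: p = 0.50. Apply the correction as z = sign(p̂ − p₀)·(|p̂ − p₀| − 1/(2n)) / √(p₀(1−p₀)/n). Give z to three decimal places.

z = -1.182

Sample proportion p̂ = 45/103 = 0.43689. p̂ − p₀ = -0.063107.
1/(2n) = 0.004854.
Corrected numerator: |-0.063107| − 0.004854 = 0.058253.
Null standard error: √(0.50·0.50/103) = √0.002427184 = 0.049266.
z = (−)0.058253/0.049266 = -1.182.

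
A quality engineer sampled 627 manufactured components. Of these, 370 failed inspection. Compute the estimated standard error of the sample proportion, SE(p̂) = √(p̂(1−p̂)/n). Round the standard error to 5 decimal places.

p̂ = 370/627 = 0.59011.
p̂(1−p̂) = 0.59011·0.40989 = 0.241880.
SE = √(0.241880/627) = 0.01964.

SE = 0.01964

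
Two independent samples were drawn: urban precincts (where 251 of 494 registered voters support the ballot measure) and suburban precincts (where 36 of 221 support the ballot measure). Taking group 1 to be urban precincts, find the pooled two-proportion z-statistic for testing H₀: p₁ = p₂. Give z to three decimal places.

z = 8.702

Sample proportions: p̂₁ = 251/494 = 0.50810 and p̂₂ = 36/221 = 0.16290.
Pooling: p̂ = 287/715 = 0.40140.
Pooled SE = √[0.2402778·0.00654918] ≈ 0.039669.
z = 0.34520/0.039669 = 8.702.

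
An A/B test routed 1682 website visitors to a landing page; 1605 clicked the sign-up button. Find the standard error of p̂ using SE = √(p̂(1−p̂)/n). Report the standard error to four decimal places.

The sample proportion is 1605/1682 = 0.95422.
p̂(1−p̂) = 0.043684.
SE = √(0.043684/1682) = 0.0051.

SE = 0.0051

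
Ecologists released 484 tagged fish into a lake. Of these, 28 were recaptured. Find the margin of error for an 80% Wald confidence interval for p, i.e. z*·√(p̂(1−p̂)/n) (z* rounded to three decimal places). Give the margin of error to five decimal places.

ME = 0.01360

Sample proportion p̂ = 28/484 = 0.05785.
Standard error of p̂: √(0.054504/484) = √0.000112613 = 0.010612.
The 80% critical value is z* = 1.282.
ME = 1.282·0.010612 = 0.01360.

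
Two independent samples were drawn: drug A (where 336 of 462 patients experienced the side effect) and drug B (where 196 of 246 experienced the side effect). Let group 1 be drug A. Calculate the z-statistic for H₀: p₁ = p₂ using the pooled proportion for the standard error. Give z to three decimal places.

z = -2.037

Sample proportions: p̂₁ = 336/462 = 0.72727 and p̂₂ = 196/246 = 0.79675.
Pooling: p̂ = 532/708 = 0.75141.
SE = √[p̂(1−p̂)(1/n₁+1/n₂)] = √[0.75141·0.24859·(1/462+1/246)] ≈ 0.034112.
z = (p̂₁ − p̂₂)/SE = (0.72727 − 0.79675)/0.034112 = -0.06948/0.034112 = -2.037.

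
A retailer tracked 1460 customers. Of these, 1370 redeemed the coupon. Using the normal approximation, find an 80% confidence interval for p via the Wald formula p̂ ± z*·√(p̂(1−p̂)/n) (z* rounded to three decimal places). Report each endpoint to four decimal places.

(0.9303, 0.9464)

With x = 1370 successes in n = 1460, p̂ = 0.93836.
Standard error of p̂: √(0.057844/1460) = √0.000039619 = 0.006294.
For 80% confidence, z* = 1.282.
Margin of error: 1.282 × 0.006294 = 0.00807.
CI: 0.93836 ± 0.00807 = (0.9303, 0.9464).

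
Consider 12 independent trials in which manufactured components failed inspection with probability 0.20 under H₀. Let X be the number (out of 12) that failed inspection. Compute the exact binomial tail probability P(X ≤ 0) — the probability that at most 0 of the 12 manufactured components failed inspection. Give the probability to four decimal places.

P = 0.0687

X ~ Binomial(n=12, p=0.20).
P(X ≤ 0) = C(12,0)·0.20^0·0.80^12.
= 0.068719 = 0.0687.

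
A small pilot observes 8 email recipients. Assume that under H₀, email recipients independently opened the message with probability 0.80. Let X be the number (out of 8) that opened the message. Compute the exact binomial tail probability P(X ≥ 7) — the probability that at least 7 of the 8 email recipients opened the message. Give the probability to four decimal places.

X ~ Binomial(n=8, p=0.80).
P(X ≥ 7) = C(8,7)·0.80^7·0.20^1 + C(8,8)·0.80^8·0.20^0.
= 0.335544 + 0.167772 = 0.5033.

P = 0.5033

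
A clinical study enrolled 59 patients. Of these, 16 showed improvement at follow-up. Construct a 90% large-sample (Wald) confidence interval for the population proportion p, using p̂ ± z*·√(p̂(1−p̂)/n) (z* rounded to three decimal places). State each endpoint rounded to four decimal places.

(0.1760, 0.3664)

With x = 16 successes in n = 59, p̂ = 0.27119.
Standard error of p̂: √(0.197644/59) = √0.003349904 = 0.057878.
For 90% confidence, z* = 1.645.
Margin of error: 1.645 × 0.057878 = 0.09521.
Interval: 0.27119 ± 0.09521 → (0.1760, 0.3664).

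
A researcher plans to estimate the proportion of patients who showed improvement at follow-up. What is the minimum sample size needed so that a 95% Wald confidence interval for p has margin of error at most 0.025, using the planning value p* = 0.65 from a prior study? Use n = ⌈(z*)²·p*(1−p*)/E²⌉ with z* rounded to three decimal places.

For 95% confidence, z* = 1.960.
p*(1−p*) = 0.65·0.35 = 0.2275.
(z*)²·p*(1−p*)/E² = 3.841600·0.2275/0.000625 = 1398.342.
Rounding up, n = 1399.

n = 1399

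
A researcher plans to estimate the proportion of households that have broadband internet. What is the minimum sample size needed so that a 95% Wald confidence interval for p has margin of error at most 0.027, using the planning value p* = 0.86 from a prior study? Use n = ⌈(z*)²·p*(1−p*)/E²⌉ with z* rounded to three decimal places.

For 95% confidence, z* = 1.960.
p*(1−p*) = 0.86·0.14 = 0.1204.
Required n before rounding: 3.841600 × 0.1204 / 0.027² = 634.470.
Rounding up, n = 635.

n = 635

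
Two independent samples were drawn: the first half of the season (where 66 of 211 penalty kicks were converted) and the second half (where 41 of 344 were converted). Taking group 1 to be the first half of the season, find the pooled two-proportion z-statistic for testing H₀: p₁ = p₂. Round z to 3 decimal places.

p̂₁ = 66/211 = 0.31280, p̂₂ = 41/344 = 0.11919.
Pooled p̂ = (66+41)/(211+344) = 107/555 = 0.19279.
Pooled SE = √[0.1556237·0.00764631] ≈ 0.034496.
z = (p̂₁ − p̂₂)/SE = (0.31280 − 0.11919)/0.034496 = 0.19361/0.034496 = 5.613.

z = 5.613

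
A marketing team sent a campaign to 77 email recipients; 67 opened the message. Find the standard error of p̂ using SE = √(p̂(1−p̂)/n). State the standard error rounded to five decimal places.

SE = 0.03831

Sample proportion p̂ = 67/77 = 0.87013.
p̂(1−p̂) = 0.87013·0.12987 = 0.113004.
SE = √(0.113004/77) = 0.03831.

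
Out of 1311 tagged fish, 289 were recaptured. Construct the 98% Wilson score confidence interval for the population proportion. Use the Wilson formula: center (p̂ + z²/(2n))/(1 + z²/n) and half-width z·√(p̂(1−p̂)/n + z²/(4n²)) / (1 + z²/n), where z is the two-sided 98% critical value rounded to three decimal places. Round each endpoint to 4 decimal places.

p̂ = 289/1311 = 0.22044; z = 2.326, so z² = 5.410276.
1 + z²/n = 1.004127.
Center = (0.22044 + 0.002063)/1.004127 = 0.22159.
Radicand: p̂(1−p̂)/n + z²/(4n²) = 0.000131081 + 0.000000787 = 0.000131868.
Half-width = z·√(radicand)/denom = 2.326·0.011483/1.004127 = 0.02660.
Interval: 0.22159 ± 0.02660 → (0.1950, 0.2482).

(0.1950, 0.2482)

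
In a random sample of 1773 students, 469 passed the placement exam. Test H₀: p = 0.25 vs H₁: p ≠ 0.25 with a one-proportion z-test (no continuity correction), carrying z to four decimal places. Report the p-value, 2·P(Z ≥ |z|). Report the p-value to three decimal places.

The sample proportion is 469/1773 = 0.26452.
Null standard error: √(0.25·0.75/1773) = √0.000105753 = 0.010284.
z = (p̂ − p₀)/SE = (469/1773 − 0.25)/0.010284 ≈ 1.4123.
p-value = 2·P(Z ≥ |z|) with z = 1.4123 → 0.158.

p-value = 0.158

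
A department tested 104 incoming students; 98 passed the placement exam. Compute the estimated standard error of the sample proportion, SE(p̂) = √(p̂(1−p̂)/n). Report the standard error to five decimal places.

With x = 98 successes in n = 104, p̂ = 0.94231.
p̂(1−p̂) = 0.94231·0.05769 = 0.054362.
SE = √(0.054362/104) = 0.02286.

SE = 0.02286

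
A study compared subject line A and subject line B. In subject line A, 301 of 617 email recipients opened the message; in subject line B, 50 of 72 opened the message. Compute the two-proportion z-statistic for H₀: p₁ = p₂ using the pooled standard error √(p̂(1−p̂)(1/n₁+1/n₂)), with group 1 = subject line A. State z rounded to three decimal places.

p̂₁ = 301/617 = 0.48784, p̂₂ = 50/72 = 0.69444.
Pooling: p̂ = 351/689 = 0.50943.
SE = √[p̂(1−p̂)(1/n₁+1/n₂)] = √[0.50943·0.49057·(1/617+1/72)] ≈ 0.062258.
z = -0.20660/0.062258 = -3.318.

z = -3.318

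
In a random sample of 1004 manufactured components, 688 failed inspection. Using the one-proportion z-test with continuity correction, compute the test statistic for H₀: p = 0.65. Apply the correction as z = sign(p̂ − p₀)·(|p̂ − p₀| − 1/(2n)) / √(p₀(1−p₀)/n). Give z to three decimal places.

The sample proportion is 688/1004 = 0.68526. p̂ − p₀ = 0.035259.
1/(2n) = 0.000498.
Corrected numerator: |0.035259| − 0.000498 = 0.034761.
Under H₀, SE = √(p₀(1−p₀)/n) = √(0.65·0.35/1004) = √0.000226594 = 0.015053.
z = +0.034761/0.015053 = 2.309.

z = 2.309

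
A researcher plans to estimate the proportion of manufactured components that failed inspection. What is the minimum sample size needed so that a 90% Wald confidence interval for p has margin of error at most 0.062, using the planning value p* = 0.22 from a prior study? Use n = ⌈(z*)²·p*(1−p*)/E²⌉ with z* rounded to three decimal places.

z* = 1.645 at the 90% level.
p*(1−p*) = 0.1716.
Required n before rounding: 2.706025 × 0.1716 / 0.062² = 120.800.
⌈120.800⌉ = 121.

n = 121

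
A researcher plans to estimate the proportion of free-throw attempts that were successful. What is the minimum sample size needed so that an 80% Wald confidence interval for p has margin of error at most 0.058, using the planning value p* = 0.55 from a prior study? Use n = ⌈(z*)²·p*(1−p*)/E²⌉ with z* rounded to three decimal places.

z* = 1.282 at the 80% level.
p*(1−p*) = 0.55·0.45 = 0.2475.
(z*)²·p*(1−p*)/E² = 1.643524·0.2475/0.003364 = 120.919.
Rounding up, n = 121.

n = 121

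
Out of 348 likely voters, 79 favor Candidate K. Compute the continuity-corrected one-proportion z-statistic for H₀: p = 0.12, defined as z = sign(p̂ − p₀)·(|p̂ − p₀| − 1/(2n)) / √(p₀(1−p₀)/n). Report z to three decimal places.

With x = 79 successes in n = 348, p̂ = 0.22701. p̂ − p₀ = 0.107011.
Continuity correction 1/(2n) = 1/696 = 0.001437.
Corrected numerator: |0.107011| − 0.001437 = 0.105574.
SE₀ = √(0.12·0.88/348) = 0.017420.
z = (+)0.105574/0.017420 = 6.061.

z = 6.061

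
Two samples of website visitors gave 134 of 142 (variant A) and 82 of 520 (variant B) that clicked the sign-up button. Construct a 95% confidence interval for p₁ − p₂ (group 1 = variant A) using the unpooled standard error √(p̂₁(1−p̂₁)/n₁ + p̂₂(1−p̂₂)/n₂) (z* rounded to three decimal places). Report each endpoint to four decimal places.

p̂₁ = 0.94366, p̂₂ = 0.15769, so the observed difference is 0.78597.
SE = √(0.000374395 + 0.000255434) = √0.000629829 = 0.025096.
For 95% confidence, z* = 1.960. Margin of error = 0.04919.
CI: 0.78597 ± 0.04919 = (0.7368, 0.8352).

(0.7368, 0.8352)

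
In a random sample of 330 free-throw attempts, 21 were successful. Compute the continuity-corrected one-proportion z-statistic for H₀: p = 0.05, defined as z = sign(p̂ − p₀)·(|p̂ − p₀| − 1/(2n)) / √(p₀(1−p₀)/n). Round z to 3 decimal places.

The sample proportion is 21/330 = 0.06364. p̂ − p₀ = 0.013636.
Continuity correction 1/(2n) = 1/660 = 0.001515.
Corrected numerator: |0.013636| − 0.001515 = 0.012121.
SE₀ = √(0.05·0.95/330) = 0.011997.
z = (+)0.012121/0.011997 = 1.010.

z = 1.010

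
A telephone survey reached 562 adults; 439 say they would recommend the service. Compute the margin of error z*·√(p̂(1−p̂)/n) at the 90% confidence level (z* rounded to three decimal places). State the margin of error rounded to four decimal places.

ME = 0.0287

p̂ = 439/562 = 0.78114.
SE(p̂) = √(0.78114·0.21886/562) = 0.017441.
z* = 1.645 at the 90% level.
ME = 1.645·0.017441 = 0.0287.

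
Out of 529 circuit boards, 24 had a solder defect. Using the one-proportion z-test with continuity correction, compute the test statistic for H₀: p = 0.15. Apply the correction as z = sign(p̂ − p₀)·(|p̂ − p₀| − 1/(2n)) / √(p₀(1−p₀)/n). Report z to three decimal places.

z = -6.679

p̂ = 24/529 = 0.04537. p̂ − p₀ = -0.104631.
Continuity correction 1/(2n) = 1/1058 = 0.000945.
Corrected numerator: |-0.104631| − 0.000945 = 0.103686.
Null standard error: √(0.15·0.85/529) = √0.000241021 = 0.015525.
z = (−)0.103686/0.015525 = -6.679.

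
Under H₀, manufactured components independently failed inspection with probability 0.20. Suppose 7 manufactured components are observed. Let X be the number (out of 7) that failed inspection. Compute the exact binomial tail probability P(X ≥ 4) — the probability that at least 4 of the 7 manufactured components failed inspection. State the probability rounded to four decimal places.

P = 0.0333

X is binomial with n = 7 and p = 0.20.
P(X ≥ 4) = C(7,4)·0.20^4·0.80^3 + C(7,5)·0.20^5·0.80^2 + C(7,6)·0.20^6·0.80^1 + C(7,7)·0.20^7·0.80^0.
= 0.028672 + 0.004301 + 0.000358 + 0.000013 = 0.0333.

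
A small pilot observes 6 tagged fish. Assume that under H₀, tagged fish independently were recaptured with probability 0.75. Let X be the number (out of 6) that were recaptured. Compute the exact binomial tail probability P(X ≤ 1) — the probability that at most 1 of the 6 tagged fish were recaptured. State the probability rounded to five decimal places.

P = 0.00464

X is binomial with n = 6 and p = 0.75.
P(X ≤ 1) = C(6,0)·0.75^0·0.25^6 + C(6,1)·0.75^1·0.25^5.
= 0.000244 + 0.004395 = 0.00464.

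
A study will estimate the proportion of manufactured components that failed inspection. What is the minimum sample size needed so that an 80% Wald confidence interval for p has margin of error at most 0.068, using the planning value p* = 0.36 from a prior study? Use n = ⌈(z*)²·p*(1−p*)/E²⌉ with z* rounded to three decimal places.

For 80% confidence, z* = 1.282.
p*(1−p*) = 0.36·0.64 = 0.2304.
(z*)²·p*(1−p*)/E² = 1.643524·0.2304/0.004624 = 81.892.
Rounding up, n = 82.

n = 82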